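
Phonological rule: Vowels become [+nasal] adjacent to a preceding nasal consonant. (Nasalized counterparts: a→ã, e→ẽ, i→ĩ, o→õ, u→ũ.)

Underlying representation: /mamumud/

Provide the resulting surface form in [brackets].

/a/ after nasal /m/ → [ã]
/u/ after nasal /m/ → [ũ]
/u/ after nasal /m/ → [ũ]

[mãmũmũd]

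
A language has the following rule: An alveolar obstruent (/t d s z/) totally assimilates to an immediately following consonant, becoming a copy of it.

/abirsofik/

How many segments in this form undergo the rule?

0

No segment meets the rule's conditions.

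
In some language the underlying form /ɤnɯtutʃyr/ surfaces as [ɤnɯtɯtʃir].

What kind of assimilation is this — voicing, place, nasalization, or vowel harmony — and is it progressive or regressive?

vowel harmony, progressive

/u/→[ɯ] /y/→[i].
Vowels agree with the first vowel, so the harmony is progressive.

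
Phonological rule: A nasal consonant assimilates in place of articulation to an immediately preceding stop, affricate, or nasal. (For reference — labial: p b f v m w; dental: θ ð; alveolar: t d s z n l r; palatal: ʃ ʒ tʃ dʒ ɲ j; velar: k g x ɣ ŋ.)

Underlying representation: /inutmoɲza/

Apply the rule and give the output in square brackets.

[inutnoɲza]

/m/ after /t/ (alveolar) → [n]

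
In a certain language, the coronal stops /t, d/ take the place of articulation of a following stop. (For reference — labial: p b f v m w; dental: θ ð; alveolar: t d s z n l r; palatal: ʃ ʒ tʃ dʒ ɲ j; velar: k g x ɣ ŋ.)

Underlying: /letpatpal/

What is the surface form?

[leppappal]

/t/ before /p/ (labial) → [p]
/t/ before /p/ (labial) → [p]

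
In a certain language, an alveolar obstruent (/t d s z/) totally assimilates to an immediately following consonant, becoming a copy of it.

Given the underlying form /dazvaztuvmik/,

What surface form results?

[davvattuvmik]

/z/ before /v/ → [v] (total assimilation)
/z/ before /t/ → [t] (total assimilation)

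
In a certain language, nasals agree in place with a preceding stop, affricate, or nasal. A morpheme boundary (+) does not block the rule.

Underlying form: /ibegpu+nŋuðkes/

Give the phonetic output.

/ŋ/ after /n/ (alveolar) → [n]

[ibegpu+nnuðkes]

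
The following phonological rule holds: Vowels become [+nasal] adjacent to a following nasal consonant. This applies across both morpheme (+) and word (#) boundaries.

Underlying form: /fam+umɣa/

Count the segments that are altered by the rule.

/a/ before nasal /m/ → [ã]
/u/ before nasal /m/ → [ũ]
2 segments change.

2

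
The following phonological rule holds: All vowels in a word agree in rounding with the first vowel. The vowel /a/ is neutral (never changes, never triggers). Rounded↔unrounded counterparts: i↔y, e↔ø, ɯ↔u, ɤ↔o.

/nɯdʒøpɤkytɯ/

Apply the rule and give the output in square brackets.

[nɯdʒepɤkitɯ]

/ø/ harmonizes with /ɯ/ ([-round]) → [e]
/y/ harmonizes with /ɯ/ ([-round]) → [i]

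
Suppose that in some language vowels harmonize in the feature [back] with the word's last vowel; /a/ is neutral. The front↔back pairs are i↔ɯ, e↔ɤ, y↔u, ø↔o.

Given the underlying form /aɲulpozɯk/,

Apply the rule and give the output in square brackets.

no segment meets the rule's conditions; no change.

[aɲulpozɯk]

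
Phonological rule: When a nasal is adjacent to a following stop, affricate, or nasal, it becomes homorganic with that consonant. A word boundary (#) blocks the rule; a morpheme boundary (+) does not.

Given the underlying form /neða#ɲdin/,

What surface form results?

[neða#ndin]

/ɲ/ before /d/ (alveolar) → [n]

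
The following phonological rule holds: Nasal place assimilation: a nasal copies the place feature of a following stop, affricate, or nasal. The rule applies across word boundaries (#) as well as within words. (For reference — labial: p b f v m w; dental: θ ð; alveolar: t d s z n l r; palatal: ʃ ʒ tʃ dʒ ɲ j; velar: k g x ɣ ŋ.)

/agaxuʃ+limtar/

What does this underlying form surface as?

[agaxuʃ+lintar]

/m/ before /t/ (alveolar) → [n]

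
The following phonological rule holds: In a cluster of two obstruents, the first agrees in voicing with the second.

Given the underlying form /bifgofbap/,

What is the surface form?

/f/ before /g/ (voiced) → [v]
/f/ before /b/ (voiced) → [v]

[bivgovbap]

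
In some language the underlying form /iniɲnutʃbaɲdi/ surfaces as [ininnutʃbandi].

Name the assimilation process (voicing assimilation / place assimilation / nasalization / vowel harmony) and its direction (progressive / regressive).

/ɲ/→[n] /ɲ/→[n].
Each target copies a feature from the following segment, so the direction is regressive.

place assimilation, regressive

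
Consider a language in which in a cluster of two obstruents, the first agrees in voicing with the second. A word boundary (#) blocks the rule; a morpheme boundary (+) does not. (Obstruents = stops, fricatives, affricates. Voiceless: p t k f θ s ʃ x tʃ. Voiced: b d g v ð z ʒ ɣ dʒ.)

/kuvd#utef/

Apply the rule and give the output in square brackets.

no segment meets the rule's conditions; no change.

[kuvd#utef]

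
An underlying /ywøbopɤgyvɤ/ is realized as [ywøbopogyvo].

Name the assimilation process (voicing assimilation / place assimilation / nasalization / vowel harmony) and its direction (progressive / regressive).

/ɤ/→[o] /ɤ/→[o].
Vowels agree with the first vowel, so the harmony is progressive.

vowel harmony, progressive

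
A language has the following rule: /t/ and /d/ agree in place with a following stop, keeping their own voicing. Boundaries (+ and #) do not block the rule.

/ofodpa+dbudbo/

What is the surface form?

[ofobpa+bbubbo]

/d/ before /p/ (labial) → [b]
/d/ before /b/ (labial) → [b]
/d/ before /b/ (labial) → [b]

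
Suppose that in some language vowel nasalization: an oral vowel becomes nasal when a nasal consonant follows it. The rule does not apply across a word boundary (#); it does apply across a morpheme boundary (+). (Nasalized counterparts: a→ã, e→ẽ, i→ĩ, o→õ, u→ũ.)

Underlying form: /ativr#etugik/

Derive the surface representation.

no segment meets the rule's conditions; no change.

[ativr#etugik]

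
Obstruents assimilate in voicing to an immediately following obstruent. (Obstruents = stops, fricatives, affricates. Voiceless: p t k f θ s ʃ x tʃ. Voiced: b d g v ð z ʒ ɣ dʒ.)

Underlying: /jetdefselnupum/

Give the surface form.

/t/ before /d/ (voiced) → [d]

[jeddefselnupum]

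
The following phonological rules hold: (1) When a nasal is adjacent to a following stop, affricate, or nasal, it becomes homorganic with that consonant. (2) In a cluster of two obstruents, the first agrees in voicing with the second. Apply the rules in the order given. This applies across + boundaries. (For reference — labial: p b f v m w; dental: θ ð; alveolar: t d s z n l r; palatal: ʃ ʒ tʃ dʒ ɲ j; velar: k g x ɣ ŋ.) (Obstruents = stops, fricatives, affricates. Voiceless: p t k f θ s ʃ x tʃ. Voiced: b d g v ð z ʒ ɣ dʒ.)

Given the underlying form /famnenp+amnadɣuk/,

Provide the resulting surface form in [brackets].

Rule 1: /m/ before /n/ (alveolar) → [n]
Rule 1: /n/ before /p/ (labial) → [m]
Rule 1: /m/ before /n/ (alveolar) → [n]
After rule 1: fannemp+annadɣuk
Rule 2: no segment meets the rule's conditions; no change.

[fannemp+annadɣuk]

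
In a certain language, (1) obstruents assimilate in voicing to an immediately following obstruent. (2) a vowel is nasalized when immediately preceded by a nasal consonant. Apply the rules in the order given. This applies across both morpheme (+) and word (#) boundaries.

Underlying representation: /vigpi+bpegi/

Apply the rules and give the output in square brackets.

Rule 1: /g/ before /p/ (voiceless) → [k]
Rule 1: /b/ before /p/ (voiceless) → [p]
After rule 1: vikpi+ppegi
Rule 2: no segment meets the rule's conditions; no change.

[vikpi+ppegi]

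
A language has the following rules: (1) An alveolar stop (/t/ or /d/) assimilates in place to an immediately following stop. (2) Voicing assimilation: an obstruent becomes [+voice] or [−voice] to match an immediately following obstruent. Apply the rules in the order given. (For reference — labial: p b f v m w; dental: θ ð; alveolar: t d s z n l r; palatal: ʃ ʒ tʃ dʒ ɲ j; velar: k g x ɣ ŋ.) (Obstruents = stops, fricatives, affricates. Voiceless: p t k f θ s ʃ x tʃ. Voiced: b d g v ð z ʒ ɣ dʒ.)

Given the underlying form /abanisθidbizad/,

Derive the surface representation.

[abanisθibbizad]

Rule 1: /d/ before /b/ (labial) → [b]
After rule 1: abanisθibbizad
Rule 2: no segment meets the rule's conditions; no change.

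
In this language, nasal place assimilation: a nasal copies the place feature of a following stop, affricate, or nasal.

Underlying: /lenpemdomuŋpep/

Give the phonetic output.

/n/ before /p/ (labial) → [m]
/m/ before /d/ (alveolar) → [n]
/ŋ/ before /p/ (labial) → [m]

[lempendomumpep]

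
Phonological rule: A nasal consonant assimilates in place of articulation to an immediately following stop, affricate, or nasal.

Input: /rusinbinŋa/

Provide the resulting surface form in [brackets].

[rusimbiŋŋa]

/n/ before /b/ (labial) → [m]
/n/ before /ŋ/ (velar) → [ŋ]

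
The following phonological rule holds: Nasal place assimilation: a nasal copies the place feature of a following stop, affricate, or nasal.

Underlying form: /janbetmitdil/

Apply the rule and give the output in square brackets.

[jambetmitdil]

/n/ before /b/ (labial) → [m]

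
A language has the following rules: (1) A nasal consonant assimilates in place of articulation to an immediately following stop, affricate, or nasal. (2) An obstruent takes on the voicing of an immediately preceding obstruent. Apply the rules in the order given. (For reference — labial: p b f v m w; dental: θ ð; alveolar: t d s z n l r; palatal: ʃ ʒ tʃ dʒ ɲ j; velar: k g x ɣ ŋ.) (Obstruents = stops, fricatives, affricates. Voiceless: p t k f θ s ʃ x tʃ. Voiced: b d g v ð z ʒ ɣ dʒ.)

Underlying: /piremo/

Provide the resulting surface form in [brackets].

[piremo]

Rule 1: no segment meets the rule's conditions; no change.
After rule 1: piremo
Rule 2: no segment meets the rule's conditions; no change.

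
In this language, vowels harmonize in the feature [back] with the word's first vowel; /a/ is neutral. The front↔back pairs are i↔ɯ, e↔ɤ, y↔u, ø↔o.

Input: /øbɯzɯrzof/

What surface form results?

[øbizirzøf]

/ɯ/ harmonizes with /ø/ ([-back]) → [i]
/ɯ/ harmonizes with /ø/ ([-back]) → [i]
/o/ harmonizes with /ø/ ([-back]) → [ø]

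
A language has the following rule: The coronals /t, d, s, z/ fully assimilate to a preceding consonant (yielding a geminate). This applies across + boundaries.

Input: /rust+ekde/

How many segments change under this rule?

2

/t/ after /s/ → [s] (total assimilation)
/d/ after /k/ → [k] (total assimilation)
2 segments change.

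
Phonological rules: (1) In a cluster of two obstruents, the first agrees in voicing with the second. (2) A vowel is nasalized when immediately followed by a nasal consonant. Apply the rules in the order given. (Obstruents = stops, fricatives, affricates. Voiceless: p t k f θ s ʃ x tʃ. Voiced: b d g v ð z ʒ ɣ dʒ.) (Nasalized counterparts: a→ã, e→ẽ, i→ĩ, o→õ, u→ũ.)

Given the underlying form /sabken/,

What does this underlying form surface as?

Rule 1: /b/ before /k/ (voiceless) → [p]
After rule 1: sapken
Rule 2: /e/ before nasal /n/ → [ẽ]

[sapkẽn]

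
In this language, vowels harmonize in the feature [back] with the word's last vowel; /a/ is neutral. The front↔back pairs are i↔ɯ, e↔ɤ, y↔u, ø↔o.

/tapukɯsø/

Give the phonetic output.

/u/ harmonizes with /ø/ ([-back]) → [y]
/ɯ/ harmonizes with /ø/ ([-back]) → [i]

[tapykisø]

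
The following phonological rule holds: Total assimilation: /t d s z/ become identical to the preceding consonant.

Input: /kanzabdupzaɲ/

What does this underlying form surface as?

/z/ after /n/ → [n] (total assimilation)
/d/ after /b/ → [b] (total assimilation)
/z/ after /p/ → [p] (total assimilation)

[kannabbuppaɲ]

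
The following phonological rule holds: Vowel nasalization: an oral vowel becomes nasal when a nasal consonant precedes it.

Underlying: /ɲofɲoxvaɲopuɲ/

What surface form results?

[ɲõfɲõxvaɲõpuɲ]

/o/ after nasal /ɲ/ → [õ]
/o/ after nasal /ɲ/ → [õ]
/o/ after nasal /ɲ/ → [õ]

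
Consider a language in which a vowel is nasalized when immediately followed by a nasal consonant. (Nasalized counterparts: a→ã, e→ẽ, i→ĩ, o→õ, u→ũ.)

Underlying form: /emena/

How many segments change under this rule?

2

/e/ before nasal /m/ → [ẽ]
/e/ before nasal /n/ → [ẽ]
2 segments change.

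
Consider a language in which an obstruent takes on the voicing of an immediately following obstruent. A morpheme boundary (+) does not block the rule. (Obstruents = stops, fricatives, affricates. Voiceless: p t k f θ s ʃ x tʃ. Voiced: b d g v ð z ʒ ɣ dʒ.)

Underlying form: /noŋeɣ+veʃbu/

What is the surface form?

/ʃ/ before /b/ (voiced) → [ʒ]

[noŋeɣ+veʒbu]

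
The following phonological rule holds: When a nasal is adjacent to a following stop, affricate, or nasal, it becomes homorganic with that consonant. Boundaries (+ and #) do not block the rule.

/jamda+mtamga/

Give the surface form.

/m/ before /d/ (alveolar) → [n]
/m/ before /t/ (alveolar) → [n]
/m/ before /g/ (velar) → [ŋ]

[janda+ntaŋga]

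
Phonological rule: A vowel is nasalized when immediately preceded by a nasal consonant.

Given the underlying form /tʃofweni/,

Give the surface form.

/i/ after nasal /n/ → [ĩ]

[tʃofwenĩ]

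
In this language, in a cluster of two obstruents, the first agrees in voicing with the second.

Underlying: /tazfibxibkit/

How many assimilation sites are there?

/z/ before /f/ (voiceless) → [s]
/b/ before /x/ (voiceless) → [p]
/b/ before /k/ (voiceless) → [p]
3 segments change.

3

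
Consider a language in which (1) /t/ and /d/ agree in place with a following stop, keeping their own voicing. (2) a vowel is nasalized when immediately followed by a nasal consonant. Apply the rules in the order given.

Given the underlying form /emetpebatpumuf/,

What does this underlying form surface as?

Rule 1: /t/ before /p/ (labial) → [p]
Rule 1: /t/ before /p/ (labial) → [p]
After rule 1: emeppebappumuf
Rule 2: /e/ before nasal /m/ → [ẽ]
Rule 2: /u/ before nasal /m/ → [ũ]

[ẽmeppebappũmuf]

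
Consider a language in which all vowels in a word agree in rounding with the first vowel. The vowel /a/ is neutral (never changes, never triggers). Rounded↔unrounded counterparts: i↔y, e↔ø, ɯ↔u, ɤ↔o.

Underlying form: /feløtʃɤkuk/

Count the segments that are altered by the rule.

2

/ø/ harmonizes with /e/ ([-round]) → [e]
/u/ harmonizes with /e/ ([-round]) → [ɯ]
2 segments change.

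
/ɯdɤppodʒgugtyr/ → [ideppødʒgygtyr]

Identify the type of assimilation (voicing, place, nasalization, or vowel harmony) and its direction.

vowel harmony, regressive

/ɯ/→[i] /ɤ/→[e] /o/→[ø] /u/→[y].
Vowels agree with the last vowel, so the harmony is regressive.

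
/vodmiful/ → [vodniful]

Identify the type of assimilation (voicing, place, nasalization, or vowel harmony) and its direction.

place assimilation, progressive

/m/→[n].
Each target copies a feature from the preceding segment, so the direction is progressive.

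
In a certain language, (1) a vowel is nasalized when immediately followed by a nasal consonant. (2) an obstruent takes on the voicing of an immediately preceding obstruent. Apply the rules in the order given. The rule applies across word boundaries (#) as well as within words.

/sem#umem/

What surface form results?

Rule 1: /e/ before nasal /m/ → [ẽ]
Rule 1: /u/ before nasal /m/ → [ũ]
Rule 1: /e/ before nasal /m/ → [ẽ]
After rule 1: sẽm#ũmẽm
Rule 2: no segment meets the rule's conditions; no change.

[sẽm#ũmẽm]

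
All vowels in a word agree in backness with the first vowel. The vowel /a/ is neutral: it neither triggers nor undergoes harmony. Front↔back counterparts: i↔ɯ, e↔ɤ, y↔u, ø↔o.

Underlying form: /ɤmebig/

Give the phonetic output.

/e/ harmonizes with /ɤ/ ([+back]) → [ɤ]
/i/ harmonizes with /ɤ/ ([+back]) → [ɯ]

[ɤmɤbɯg]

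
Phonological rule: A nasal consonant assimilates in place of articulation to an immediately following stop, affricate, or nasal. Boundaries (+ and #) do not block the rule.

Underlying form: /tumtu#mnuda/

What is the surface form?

/m/ before /t/ (alveolar) → [n]
/m/ before /n/ (alveolar) → [n]

[tuntu#nnuda]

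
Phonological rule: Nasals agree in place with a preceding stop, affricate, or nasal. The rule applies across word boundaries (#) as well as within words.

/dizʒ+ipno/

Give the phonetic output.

[dizʒ+ipmo]

/n/ after /p/ (labial) → [m]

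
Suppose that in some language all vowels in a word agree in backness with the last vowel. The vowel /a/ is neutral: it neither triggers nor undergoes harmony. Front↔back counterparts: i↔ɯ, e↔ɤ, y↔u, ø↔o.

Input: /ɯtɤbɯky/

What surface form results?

/ɯ/ harmonizes with /y/ ([-back]) → [i]
/ɤ/ harmonizes with /y/ ([-back]) → [e]
/ɯ/ harmonizes with /y/ ([-back]) → [i]

[itebiky]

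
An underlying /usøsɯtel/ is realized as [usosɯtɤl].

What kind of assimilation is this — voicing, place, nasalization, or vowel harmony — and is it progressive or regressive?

vowel harmony, progressive

/ø/→[o] /e/→[ɤ].
Vowels agree with the first vowel, so the harmony is progressive.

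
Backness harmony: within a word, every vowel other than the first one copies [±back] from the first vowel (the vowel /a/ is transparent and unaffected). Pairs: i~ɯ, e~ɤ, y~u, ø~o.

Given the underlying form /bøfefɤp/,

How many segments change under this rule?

1

/ɤ/ harmonizes with /ø/ ([-back]) → [e]
1 segment changes.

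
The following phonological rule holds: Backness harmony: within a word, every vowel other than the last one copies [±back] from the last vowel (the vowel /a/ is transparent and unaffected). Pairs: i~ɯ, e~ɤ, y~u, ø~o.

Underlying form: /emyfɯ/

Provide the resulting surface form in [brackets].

/e/ harmonizes with /ɯ/ ([+back]) → [ɤ]
/y/ harmonizes with /ɯ/ ([+back]) → [u]

[ɤmufɯ]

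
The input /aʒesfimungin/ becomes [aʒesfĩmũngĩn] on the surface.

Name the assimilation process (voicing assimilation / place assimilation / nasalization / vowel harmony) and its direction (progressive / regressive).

nasalization, regressive

/i/→[ĩ] /u/→[ũ] /i/→[ĩ].
Each target copies a feature from the following segment, so the direction is regressive.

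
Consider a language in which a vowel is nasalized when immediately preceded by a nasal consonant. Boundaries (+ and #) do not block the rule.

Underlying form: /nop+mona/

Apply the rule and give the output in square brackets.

/o/ after nasal /n/ → [õ]
/o/ after nasal /m/ → [õ]
/a/ after nasal /n/ → [ã]

[nõp+mõnã]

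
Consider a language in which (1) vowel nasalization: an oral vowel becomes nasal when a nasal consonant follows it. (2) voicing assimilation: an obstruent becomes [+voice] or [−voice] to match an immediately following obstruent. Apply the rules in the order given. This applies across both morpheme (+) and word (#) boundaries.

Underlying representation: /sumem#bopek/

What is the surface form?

Rule 1: /u/ before nasal /m/ → [ũ]
Rule 1: /e/ before nasal /m/ → [ẽ]
After rule 1: sũmẽm#bopek
Rule 2: no segment meets the rule's conditions; no change.

[sũmẽm#bopek]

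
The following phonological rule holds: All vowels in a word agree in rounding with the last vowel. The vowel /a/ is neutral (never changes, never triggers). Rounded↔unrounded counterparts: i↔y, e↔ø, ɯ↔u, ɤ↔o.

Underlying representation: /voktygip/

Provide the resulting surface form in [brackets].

[vɤktigip]

/o/ harmonizes with /i/ ([-round]) → [ɤ]
/y/ harmonizes with /i/ ([-round]) → [i]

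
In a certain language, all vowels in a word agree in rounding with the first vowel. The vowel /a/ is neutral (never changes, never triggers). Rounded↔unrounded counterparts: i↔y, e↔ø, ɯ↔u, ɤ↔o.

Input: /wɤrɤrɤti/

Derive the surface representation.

no segment meets the rule's conditions; no change.

[wɤrɤrɤti]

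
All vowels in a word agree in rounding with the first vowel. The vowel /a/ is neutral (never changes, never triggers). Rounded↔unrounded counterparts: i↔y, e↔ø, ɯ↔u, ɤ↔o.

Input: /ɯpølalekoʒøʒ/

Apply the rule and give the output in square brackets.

[ɯpelalekɤʒeʒ]

/ø/ harmonizes with /ɯ/ ([-round]) → [e]
/o/ harmonizes with /ɯ/ ([-round]) → [ɤ]
/ø/ harmonizes with /ɯ/ ([-round]) → [e]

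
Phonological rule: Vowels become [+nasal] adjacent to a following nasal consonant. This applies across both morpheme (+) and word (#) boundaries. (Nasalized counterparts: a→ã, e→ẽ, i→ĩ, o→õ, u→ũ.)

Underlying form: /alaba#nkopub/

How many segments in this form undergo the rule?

/a/ before nasal /n/ → [ã]
1 segment changes.

1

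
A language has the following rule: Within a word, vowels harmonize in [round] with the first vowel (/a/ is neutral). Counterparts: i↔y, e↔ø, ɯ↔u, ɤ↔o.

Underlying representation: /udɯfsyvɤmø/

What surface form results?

[udufsyvomø]

/ɯ/ harmonizes with /u/ ([+round]) → [u]
/ɤ/ harmonizes with /u/ ([+round]) → [o]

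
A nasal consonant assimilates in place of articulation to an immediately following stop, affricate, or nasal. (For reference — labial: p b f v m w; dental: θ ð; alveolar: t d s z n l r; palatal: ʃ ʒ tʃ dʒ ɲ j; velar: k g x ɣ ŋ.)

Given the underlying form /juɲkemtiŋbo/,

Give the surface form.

[juŋkentimbo]

/ɲ/ before /k/ (velar) → [ŋ]
/m/ before /t/ (alveolar) → [n]
/ŋ/ before /b/ (labial) → [m]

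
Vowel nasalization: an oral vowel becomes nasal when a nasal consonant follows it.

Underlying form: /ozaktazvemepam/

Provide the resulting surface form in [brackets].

[ozaktazvẽmepãm]

/e/ before nasal /m/ → [ẽ]
/a/ before nasal /m/ → [ã]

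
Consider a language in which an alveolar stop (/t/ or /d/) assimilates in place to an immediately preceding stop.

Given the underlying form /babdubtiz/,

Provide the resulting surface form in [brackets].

/d/ after /b/ (labial) → [b]
/t/ after /b/ (labial) → [p]

[babbubpiz]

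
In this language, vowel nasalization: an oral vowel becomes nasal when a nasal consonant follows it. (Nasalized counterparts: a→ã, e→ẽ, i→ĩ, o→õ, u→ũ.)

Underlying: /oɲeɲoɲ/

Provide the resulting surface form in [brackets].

/o/ before nasal /ɲ/ → [õ]
/e/ before nasal /ɲ/ → [ẽ]
/o/ before nasal /ɲ/ → [õ]

[õɲẽɲõɲ]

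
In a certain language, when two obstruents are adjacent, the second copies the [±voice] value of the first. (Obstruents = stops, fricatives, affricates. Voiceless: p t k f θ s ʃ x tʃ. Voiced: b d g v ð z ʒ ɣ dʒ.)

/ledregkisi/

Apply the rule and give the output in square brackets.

[ledreggisi]

/k/ after /g/ (voiced) → [g]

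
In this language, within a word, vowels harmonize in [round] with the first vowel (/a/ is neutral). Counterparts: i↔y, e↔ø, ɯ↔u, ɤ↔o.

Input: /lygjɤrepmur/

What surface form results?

[lygjorøpmur]

/ɤ/ harmonizes with /y/ ([+round]) → [o]
/e/ harmonizes with /y/ ([+round]) → [ø]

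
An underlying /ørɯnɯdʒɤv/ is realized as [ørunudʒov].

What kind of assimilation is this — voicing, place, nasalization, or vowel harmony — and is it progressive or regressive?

vowel harmony, progressive

/ɯ/→[u] /ɯ/→[u] /ɤ/→[o].
Vowels agree with the first vowel, so the harmony is progressive.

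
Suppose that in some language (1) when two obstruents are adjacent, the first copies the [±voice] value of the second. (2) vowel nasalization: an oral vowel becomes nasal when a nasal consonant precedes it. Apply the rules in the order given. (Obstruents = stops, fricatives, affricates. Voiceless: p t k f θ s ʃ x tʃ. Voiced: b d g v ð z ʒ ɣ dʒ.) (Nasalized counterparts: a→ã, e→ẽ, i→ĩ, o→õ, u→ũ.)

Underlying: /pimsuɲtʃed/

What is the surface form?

Rule 1: no segment meets the rule's conditions; no change.
After rule 1: pimsuɲtʃed
Rule 2: no segment meets the rule's conditions; no change.

[pimsuɲtʃed]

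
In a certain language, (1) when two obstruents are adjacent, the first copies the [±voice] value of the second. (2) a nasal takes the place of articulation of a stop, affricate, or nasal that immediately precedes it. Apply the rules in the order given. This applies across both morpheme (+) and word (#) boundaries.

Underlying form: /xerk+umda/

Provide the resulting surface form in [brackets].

Rule 1: no segment meets the rule's conditions; no change.
After rule 1: xerk+umda
Rule 2: no segment meets the rule's conditions; no change.

[xerk+umda]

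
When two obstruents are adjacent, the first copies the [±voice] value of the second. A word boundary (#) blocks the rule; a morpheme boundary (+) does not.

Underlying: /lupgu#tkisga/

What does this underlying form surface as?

[lubgu#tkizga]

/p/ before /g/ (voiced) → [b]
/s/ before /g/ (voiced) → [z]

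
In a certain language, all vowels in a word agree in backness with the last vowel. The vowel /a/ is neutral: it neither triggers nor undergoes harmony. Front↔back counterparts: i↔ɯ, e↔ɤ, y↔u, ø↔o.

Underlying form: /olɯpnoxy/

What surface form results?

[ølipnøxy]

/o/ harmonizes with /y/ ([-back]) → [ø]
/ɯ/ harmonizes with /y/ ([-back]) → [i]
/o/ harmonizes with /y/ ([-back]) → [ø]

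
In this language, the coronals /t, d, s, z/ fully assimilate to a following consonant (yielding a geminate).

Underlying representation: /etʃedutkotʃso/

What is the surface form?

[etʃedukkotʃso]

/t/ before /k/ → [k] (total assimilation)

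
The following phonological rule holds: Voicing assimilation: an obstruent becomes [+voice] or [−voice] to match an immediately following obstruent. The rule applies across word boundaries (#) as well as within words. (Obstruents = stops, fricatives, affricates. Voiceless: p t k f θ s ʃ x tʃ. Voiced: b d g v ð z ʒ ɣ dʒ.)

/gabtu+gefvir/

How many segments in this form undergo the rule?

/b/ before /t/ (voiceless) → [p]
/f/ before /v/ (voiced) → [v]
2 segments change.

2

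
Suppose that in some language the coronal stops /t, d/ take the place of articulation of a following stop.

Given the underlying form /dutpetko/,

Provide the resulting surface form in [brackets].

/t/ before /p/ (labial) → [p]
/t/ before /k/ (velar) → [k]

[duppekko]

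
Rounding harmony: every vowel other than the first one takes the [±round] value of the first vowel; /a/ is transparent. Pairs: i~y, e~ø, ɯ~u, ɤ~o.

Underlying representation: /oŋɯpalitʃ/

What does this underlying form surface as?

/ɯ/ harmonizes with /o/ ([+round]) → [u]
/i/ harmonizes with /o/ ([+round]) → [y]

[oŋupalytʃ]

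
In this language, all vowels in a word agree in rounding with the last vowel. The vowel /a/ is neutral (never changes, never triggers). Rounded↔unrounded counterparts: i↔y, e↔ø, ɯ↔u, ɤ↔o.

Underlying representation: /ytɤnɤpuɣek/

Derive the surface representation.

[itɤnɤpɯɣek]

/y/ harmonizes with /e/ ([-round]) → [i]
/u/ harmonizes with /e/ ([-round]) → [ɯ]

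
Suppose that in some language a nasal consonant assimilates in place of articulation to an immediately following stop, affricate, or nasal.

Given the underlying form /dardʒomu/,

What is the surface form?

no segment meets the rule's conditions; no change.

[dardʒomu]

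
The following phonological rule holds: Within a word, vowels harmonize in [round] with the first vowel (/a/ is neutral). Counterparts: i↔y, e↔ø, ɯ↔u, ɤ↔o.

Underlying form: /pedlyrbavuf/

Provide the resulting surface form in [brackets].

[pedlirbavɯf]

/y/ harmonizes with /e/ ([-round]) → [i]
/u/ harmonizes with /e/ ([-round]) → [ɯ]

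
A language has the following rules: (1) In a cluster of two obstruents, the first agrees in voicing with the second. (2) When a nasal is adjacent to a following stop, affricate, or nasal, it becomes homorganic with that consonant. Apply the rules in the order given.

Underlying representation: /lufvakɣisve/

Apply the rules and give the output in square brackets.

[luvvagɣizve]

Rule 1: /f/ before /v/ (voiced) → [v]
Rule 1: /k/ before /ɣ/ (voiced) → [g]
Rule 1: /s/ before /v/ (voiced) → [z]
After rule 1: luvvagɣizve
Rule 2: no segment meets the rule's conditions; no change.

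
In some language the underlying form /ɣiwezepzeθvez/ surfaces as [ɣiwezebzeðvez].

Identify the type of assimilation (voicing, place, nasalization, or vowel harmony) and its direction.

/p/→[b] /θ/→[ð].
Each target copies a feature from the following segment, so the direction is regressive.

voicing assimilation, regressive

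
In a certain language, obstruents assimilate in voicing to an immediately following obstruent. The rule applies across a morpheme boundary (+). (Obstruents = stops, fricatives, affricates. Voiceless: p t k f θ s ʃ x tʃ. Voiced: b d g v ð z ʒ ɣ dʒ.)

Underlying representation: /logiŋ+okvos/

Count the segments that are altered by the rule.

1

/k/ before /v/ (voiced) → [g]
1 segment changes.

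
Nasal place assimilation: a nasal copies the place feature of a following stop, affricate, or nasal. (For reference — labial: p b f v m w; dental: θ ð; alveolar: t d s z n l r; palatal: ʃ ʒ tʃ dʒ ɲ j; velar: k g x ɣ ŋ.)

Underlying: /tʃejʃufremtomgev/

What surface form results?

/m/ before /t/ (alveolar) → [n]
/m/ before /g/ (velar) → [ŋ]

[tʃejʃufrentoŋgev]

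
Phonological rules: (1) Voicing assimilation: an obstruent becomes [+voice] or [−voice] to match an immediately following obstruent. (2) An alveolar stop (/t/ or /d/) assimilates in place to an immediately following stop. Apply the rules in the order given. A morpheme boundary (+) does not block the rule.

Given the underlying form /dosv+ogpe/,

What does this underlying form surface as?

Rule 1: /s/ before /v/ (voiced) → [z]
Rule 1: /g/ before /p/ (voiceless) → [k]
After rule 1: dozv+okpe
Rule 2: no segment meets the rule's conditions; no change.

[dozv+okpe]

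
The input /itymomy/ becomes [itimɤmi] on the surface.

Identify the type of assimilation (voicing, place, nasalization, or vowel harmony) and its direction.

vowel harmony, progressive

/y/→[i] /o/→[ɤ] /y/→[i].
Vowels agree with the first vowel, so the harmony is progressive.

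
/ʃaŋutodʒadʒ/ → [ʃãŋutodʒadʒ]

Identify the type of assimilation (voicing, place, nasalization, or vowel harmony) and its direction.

nasalization, regressive

/a/→[ã].
Each target copies a feature from the following segment, so the direction is regressive.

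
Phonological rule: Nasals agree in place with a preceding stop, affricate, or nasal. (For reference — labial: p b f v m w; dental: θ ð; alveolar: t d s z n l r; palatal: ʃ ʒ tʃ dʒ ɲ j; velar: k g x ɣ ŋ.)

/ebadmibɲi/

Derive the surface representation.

[ebadnibmi]

/m/ after /d/ (alveolar) → [n]
/ɲ/ after /b/ (labial) → [m]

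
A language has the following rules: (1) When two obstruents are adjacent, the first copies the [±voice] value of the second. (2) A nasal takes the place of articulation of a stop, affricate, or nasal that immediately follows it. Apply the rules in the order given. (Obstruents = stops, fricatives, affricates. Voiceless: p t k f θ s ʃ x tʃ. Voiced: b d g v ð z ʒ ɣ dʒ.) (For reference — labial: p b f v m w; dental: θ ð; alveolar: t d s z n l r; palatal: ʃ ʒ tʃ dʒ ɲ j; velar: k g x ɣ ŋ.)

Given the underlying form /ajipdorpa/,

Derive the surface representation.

Rule 1: /p/ before /d/ (voiced) → [b]
After rule 1: ajibdorpa
Rule 2: no segment meets the rule's conditions; no change.

[ajibdorpa]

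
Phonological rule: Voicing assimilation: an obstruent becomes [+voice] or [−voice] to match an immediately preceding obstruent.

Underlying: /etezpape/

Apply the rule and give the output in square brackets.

[etezbape]

/p/ after /z/ (voiced) → [b]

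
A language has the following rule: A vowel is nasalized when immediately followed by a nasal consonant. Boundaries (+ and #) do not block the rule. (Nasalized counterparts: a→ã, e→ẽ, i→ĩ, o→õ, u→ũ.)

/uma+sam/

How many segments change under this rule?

/u/ before nasal /m/ → [ũ]
/a/ before nasal /m/ → [ã]
2 segments change.

2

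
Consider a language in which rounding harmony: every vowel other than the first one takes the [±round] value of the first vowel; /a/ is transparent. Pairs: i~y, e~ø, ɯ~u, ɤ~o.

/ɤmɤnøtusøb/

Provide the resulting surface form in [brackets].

/ø/ harmonizes with /ɤ/ ([-round]) → [e]
/u/ harmonizes with /ɤ/ ([-round]) → [ɯ]
/ø/ harmonizes with /ɤ/ ([-round]) → [e]

[ɤmɤnetɯseb]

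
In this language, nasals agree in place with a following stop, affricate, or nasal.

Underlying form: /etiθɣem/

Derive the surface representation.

[etiθɣem]

no segment meets the rule's conditions; no change.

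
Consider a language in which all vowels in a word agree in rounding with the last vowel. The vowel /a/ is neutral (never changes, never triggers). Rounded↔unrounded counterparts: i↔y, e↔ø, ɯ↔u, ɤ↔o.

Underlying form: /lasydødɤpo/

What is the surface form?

[lasydødopo]

/ɤ/ harmonizes with /o/ ([+round]) → [o]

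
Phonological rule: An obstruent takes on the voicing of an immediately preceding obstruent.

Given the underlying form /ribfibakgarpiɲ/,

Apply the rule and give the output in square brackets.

/f/ after /b/ (voiced) → [v]
/g/ after /k/ (voiceless) → [k]

[ribvibakkarpiɲ]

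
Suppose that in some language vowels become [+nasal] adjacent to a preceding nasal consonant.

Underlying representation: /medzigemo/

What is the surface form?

/e/ after nasal /m/ → [ẽ]
/o/ after nasal /m/ → [õ]

[mẽdzigemõ]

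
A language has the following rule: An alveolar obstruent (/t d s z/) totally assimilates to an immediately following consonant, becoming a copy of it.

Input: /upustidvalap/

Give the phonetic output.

[uputtivvalap]

/s/ before /t/ → [t] (total assimilation)
/d/ before /v/ → [v] (total assimilation)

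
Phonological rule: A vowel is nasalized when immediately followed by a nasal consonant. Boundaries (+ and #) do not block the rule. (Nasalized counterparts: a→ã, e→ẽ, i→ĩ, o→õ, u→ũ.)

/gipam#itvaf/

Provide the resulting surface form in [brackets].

[gipãm#itvaf]

/a/ before nasal /m/ → [ã]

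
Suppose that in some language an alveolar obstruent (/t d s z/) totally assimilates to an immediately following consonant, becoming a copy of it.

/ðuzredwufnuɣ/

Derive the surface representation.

/z/ before /r/ → [r] (total assimilation)
/d/ before /w/ → [w] (total assimilation)

[ðurrewwufnuɣ]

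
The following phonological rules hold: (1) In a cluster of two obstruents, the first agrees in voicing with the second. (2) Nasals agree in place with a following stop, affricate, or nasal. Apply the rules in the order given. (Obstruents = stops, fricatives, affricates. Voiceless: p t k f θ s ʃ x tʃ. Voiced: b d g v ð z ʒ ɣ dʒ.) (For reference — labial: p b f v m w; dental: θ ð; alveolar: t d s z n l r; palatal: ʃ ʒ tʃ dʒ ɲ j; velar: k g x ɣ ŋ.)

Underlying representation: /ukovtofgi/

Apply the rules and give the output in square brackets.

Rule 1: /v/ before /t/ (voiceless) → [f]
Rule 1: /f/ before /g/ (voiced) → [v]
After rule 1: ukoftovgi
Rule 2: no segment meets the rule's conditions; no change.

[ukoftovgi]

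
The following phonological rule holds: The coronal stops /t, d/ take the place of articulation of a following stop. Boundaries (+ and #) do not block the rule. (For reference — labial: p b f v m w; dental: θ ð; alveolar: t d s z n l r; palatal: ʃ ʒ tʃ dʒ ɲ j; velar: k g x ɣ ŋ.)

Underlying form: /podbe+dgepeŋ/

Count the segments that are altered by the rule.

2

/d/ before /b/ (labial) → [b]
/d/ before /g/ (velar) → [g]
2 segments change.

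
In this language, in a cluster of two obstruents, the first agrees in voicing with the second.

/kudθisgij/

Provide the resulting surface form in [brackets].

/d/ before /θ/ (voiceless) → [t]
/s/ before /g/ (voiced) → [z]

[kutθizgij]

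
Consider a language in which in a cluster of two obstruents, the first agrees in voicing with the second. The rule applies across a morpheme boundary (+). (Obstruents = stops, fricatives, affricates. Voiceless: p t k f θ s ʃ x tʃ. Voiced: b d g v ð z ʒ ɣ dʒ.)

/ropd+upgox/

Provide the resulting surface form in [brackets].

/p/ before /d/ (voiced) → [b]
/p/ before /g/ (voiced) → [b]

[robd+ubgox]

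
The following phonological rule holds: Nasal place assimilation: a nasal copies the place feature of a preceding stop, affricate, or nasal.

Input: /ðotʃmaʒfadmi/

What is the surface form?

[ðotʃɲaʒfadni]

/m/ after /tʃ/ (palatal) → [ɲ]
/m/ after /d/ (alveolar) → [n]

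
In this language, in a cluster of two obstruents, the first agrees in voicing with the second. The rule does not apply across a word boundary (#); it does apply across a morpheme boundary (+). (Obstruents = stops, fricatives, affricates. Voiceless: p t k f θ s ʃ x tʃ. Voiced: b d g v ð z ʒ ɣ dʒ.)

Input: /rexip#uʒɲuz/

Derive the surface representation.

no segment meets the rule's conditions; no change.

[rexip#uʒɲuz]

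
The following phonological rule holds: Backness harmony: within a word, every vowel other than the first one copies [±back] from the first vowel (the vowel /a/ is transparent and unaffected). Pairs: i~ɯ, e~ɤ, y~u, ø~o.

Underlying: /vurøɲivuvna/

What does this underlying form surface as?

[vuroɲɯvuvna]

/ø/ harmonizes with /u/ ([+back]) → [o]
/i/ harmonizes with /u/ ([+back]) → [ɯ]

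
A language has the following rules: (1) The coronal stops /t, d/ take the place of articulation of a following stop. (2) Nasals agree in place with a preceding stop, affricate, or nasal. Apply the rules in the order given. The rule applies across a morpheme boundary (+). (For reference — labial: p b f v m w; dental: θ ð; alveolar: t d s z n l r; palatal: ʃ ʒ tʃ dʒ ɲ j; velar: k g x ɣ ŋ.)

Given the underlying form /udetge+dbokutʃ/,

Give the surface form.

[udekge+bbokutʃ]

Rule 1: /t/ before /g/ (velar) → [k]
Rule 1: /d/ before /b/ (labial) → [b]
After rule 1: udekge+bbokutʃ
Rule 2: no segment meets the rule's conditions; no change.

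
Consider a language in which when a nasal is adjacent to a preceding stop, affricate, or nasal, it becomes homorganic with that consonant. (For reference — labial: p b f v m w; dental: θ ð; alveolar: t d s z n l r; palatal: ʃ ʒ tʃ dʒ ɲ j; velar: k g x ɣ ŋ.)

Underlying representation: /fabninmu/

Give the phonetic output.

/n/ after /b/ (labial) → [m]
/m/ after /n/ (alveolar) → [n]

[fabminnu]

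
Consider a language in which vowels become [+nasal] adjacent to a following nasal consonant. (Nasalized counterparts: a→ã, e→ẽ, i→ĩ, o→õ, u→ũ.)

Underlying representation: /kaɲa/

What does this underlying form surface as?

[kãɲa]

/a/ before nasal /ɲ/ → [ã]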